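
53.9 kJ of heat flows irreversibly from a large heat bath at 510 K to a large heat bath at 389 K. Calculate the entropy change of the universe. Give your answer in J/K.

ΔS_total = 32.9 J/K

ΔS_hot = −Q/T_H = −53900/510 = -105.7 J/K and ΔS_cold = +Q/T_C = 53900/389 = 138.6 J/K.
ΔS_total = -105.7 + 138.6 = 32.9 J/K, positive as the second law requires.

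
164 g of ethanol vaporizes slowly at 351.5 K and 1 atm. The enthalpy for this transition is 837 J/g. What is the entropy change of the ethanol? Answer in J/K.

ΔS = 391 J/K

Heat absorbed by the substance: Q = mL = 164 × 837 = 137268 J.
At constant T, ΔS = Q_rev/T = 137268 / 351.5 = 391 J/K.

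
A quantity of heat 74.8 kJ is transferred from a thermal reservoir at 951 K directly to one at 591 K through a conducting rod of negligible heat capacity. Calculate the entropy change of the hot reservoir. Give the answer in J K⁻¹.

ΔS_hot = -78.7 J/K

The hot reservoir loses heat Q, so ΔS_hot = −Q/T_H = −74800/951 = -78.7 J/K.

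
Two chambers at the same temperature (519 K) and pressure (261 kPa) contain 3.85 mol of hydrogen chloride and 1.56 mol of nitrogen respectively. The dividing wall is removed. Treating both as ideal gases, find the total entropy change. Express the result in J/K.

Mole fractions: x_A = 3.85/5.41 = 0.712, x_B = 0.288.
ΔS_mix = −R(n_A ln x_A + n_B ln x_B) = −8.314 × (3.85 ln 0.712 + 1.56 ln 0.288) = 27 J/K.

ΔS_mix = 27 J/K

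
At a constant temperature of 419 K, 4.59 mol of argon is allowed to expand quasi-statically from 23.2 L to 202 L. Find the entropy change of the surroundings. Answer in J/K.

ΔS_surr = -82.6 J/K

For an isothermal ideal gas ΔS_gas = nR ln(V₂/V₁) = 4.59 × 8.314 × ln(202/23.2) = 82.6 J/K.
The process is reversible, so ΔS_surr = −ΔS_gas = -82.6 J/K and ΔS_universe = 0.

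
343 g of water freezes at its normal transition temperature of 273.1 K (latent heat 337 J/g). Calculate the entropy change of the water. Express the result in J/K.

ΔS = -423 J/K

Heat released by the substance: Q = −mL = −343 × 337 = −115591 J.
At constant T, ΔS = Q_rev/T = −115591 / 273.1 = -423 J/K.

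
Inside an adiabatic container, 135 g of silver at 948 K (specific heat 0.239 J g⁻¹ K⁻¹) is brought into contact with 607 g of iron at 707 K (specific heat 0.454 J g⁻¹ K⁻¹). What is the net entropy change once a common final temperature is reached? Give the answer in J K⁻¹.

ΔS_total = 1.34 J/K

Energy balance: T_f = (m₁c₁T₁ + m₂c₂T₂)/(m₁c₁ + m₂c₂) = 732.26 K.
ΔS₁ = m₁c₁ ln(T_f/T₁) = 32.265 × ln(732.26/948) = -8.331 J/K.
ΔS₂ = m₂c₂ ln(T_f/T₂) = 275.578 × ln(732.26/707) = 9.674 J/K.
ΔS_total = -8.331 + 9.674 = 1.34 J/K.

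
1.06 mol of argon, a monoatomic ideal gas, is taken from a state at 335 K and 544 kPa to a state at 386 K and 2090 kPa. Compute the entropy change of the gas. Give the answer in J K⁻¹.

ΔS = -8.74 J/K

ΔS = nC_p ln(T₂/T₁) − nR ln(P₂/P₁), with C_p = 5R/2 = 20.79 J mol⁻¹ K⁻¹ for a monoatomic ideal gas.
ΔS = 1.06 × [20.79 × ln(386/335) − 8.314 × ln(2090/544)] = -8.74 J/K.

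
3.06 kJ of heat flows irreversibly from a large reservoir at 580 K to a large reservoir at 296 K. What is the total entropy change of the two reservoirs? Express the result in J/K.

ΔS_total = 5.06 J/K

ΔS_hot = −Q/T_H = −3060/580 = -5.276 J/K and ΔS_cold = +Q/T_C = 3060/296 = 10.34 J/K.
ΔS_total = -5.276 + 10.34 = 5.06 J/K, positive as the second law requires.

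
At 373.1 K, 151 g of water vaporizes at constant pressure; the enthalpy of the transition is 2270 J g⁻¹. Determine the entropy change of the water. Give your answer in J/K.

Heat absorbed by the substance: Q = mL = 151 × 2270 = 342770 J.
At constant T, ΔS = Q_rev/T = 342770 / 373.1 = 919 J/K.

ΔS = 919 J/K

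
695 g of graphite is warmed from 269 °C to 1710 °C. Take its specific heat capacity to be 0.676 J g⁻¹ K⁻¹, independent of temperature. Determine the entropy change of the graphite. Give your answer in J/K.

ΔS = 609 J/K

In kelvin: T₁ = 542.15 K, T₂ = 1983.15 K. ΔS = ∫dQ_rev/T = m c ln(T₂/T₁) = 695 × 0.676 × ln(1983.15/542.15) = 609 J/K.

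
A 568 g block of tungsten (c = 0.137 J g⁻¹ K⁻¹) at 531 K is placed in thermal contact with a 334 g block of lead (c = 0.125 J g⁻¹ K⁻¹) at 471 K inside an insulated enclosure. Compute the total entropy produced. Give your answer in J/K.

ΔS_total = 0.193 J/K

Energy balance: T_f = (m₁c₁T₁ + m₂c₂T₂)/(m₁c₁ + m₂c₂) = 510.05 K.
ΔS₁ = m₁c₁ ln(T_f/T₁) = 77.816 × ln(510.05/531) = -3.132 J/K.
ΔS₂ = m₂c₂ ln(T_f/T₂) = 41.75 × ln(510.05/471) = 3.325 J/K.
ΔS_total = -3.132 + 3.325 = 0.193 J/K.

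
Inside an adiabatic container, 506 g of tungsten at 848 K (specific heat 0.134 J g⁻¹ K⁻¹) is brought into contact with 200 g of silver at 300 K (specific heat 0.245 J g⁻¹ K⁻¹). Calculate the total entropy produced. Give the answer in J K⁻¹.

ΔS_total = 14 J/K

Energy balance: T_f = (m₁c₁T₁ + m₂c₂T₂)/(m₁c₁ + m₂c₂) = 618.11 K.
ΔS₁ = m₁c₁ ln(T_f/T₁) = 67.804 × ln(618.11/848) = -21.44 J/K.
ΔS₂ = m₂c₂ ln(T_f/T₂) = 49 × ln(618.11/300) = 35.42 J/K.
ΔS_total = -21.44 + 35.42 = 14 J/K.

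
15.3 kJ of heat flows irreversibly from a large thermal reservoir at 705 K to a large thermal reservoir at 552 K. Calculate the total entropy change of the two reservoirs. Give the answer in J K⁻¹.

ΔS_total = 6.02 J/K

ΔS_hot = −Q/T_H = −15300/705 = -21.7 J/K and ΔS_cold = +Q/T_C = 15300/552 = 27.72 J/K.
ΔS_total = -21.7 + 27.72 = 6.02 J/K, positive as the second law requires.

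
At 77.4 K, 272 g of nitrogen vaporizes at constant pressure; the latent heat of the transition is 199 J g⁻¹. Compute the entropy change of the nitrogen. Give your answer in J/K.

ΔS = 699 J/K

Heat absorbed by the substance: Q = mL = 272 × 199 = 54128 J.
At constant T, ΔS = Q_rev/T = 54128 / 77.4 = 699 J/K.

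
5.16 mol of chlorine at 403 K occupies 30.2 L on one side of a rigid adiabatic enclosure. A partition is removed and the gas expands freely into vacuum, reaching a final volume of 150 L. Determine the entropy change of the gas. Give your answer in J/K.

For an ideal gas in free expansion Q = 0 and W = 0, so T is unchanged.
Entropy is a state function; using a reversible isothermal path, ΔS_gas = nR ln(V₂/V₁) = 5.16 × 8.314 × ln(150/30.2) = 68.8 J/K.

ΔS_gas = 68.8 J/K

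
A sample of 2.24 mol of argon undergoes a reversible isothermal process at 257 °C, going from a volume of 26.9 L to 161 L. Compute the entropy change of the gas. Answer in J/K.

ΔS_gas = 33.3 J/K

For an isothermal ideal gas ΔS_gas = nR ln(V₂/V₁) = 2.24 × 8.314 × ln(161/26.9) = 33.3 J/K.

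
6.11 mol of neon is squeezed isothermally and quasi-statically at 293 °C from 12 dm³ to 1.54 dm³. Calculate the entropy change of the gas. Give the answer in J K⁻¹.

For an isothermal ideal gas ΔS_gas = nR ln(V₂/V₁) = 6.11 × 8.314 × ln(1.54/12) = -104 J/K.

ΔS_gas = -104 J/K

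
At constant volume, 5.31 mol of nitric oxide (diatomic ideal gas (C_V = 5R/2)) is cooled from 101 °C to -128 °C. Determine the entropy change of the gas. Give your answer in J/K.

ΔS = -105 J/K

In kelvin: T₁ = 374.15 K, T₂ = 145.15 K. At constant volume, ΔS = nC_V ln(T₂/T₁) with C_V = 5R/2 = 20.79 J mol⁻¹ K⁻¹.
ΔS = 5.31 × 20.79 × ln(145.15/374.15) = -105 J/K.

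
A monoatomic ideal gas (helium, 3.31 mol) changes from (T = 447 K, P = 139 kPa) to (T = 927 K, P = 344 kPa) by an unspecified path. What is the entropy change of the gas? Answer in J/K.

ΔS = 25.2 J/K

ΔS = nC_p ln(T₂/T₁) − nR ln(P₂/P₁), with C_p = 5R/2 = 20.79 J mol⁻¹ K⁻¹ for a monoatomic ideal gas.
ΔS = 3.31 × [20.79 × ln(927/447) − 8.314 × ln(344/139)] = 25.2 J/K.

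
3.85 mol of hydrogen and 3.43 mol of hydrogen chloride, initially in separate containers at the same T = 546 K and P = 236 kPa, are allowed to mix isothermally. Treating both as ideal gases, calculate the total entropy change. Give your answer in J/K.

ΔS_mix = 41.9 J/K

Mole fractions: x_A = 3.85/7.28 = 0.529, x_B = 0.471.
ΔS_mix = −R(n_A ln x_A + n_B ln x_B) = −8.314 × (3.85 ln 0.529 + 3.43 ln 0.471) = 41.9 J/K.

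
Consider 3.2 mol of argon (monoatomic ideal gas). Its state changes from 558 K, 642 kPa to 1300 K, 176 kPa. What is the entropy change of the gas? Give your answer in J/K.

ΔS = nC_p ln(T₂/T₁) − nR ln(P₂/P₁), with C_p = 5R/2 = 20.79 J mol⁻¹ K⁻¹ for a monoatomic ideal gas.
ΔS = 3.2 × [20.79 × ln(1300/558) − 8.314 × ln(176/642)] = 90.7 J/K.

ΔS = 90.7 J/K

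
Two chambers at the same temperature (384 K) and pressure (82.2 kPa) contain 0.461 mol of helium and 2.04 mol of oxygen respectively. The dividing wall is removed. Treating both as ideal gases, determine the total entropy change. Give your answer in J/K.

Mole fractions: x_A = 0.461/2.5 = 0.184, x_B = 0.816.
ΔS_mix = −R(n_A ln x_A + n_B ln x_B) = −8.314 × (0.461 ln 0.184 + 2.04 ln 0.816) = 9.94 J/K.

ΔS_mix = 9.94 J/K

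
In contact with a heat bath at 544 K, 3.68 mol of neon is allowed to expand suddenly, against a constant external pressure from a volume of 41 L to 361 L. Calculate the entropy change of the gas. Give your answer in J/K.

Entropy is a state function, so ΔS_gas depends only on the end states.
For an isothermal ideal gas ΔS_gas = nR ln(V₂/V₁) = 3.68 × 8.314 × ln(361/41) = 66.6 J/K.

ΔS_gas = 66.6 J/K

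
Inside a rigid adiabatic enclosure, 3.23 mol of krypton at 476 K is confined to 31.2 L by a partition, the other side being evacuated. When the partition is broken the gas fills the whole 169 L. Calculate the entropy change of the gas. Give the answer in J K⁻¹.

ΔS_gas = 45.4 J/K

For an ideal gas in free expansion Q = 0 and W = 0, so T is unchanged.
Entropy is a state function; using a reversible isothermal path, ΔS_gas = nR ln(V₂/V₁) = 3.23 × 8.314 × ln(169/31.2) = 45.4 J/K.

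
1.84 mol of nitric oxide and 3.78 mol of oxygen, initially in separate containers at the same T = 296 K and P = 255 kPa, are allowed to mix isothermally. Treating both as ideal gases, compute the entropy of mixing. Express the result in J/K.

ΔS_mix = 29.5 J/K

Mole fractions: x_A = 1.84/5.62 = 0.327, x_B = 0.673.
ΔS_mix = −R(n_A ln x_A + n_B ln x_B) = −8.314 × (1.84 ln 0.327 + 3.78 ln 0.673) = 29.5 J/K.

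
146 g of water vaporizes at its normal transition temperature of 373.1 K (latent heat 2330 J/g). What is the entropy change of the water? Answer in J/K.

Heat absorbed by the substance: Q = mL = 146 × 2330 = 340180 J.
At constant T, ΔS = Q_rev/T = 340180 / 373.1 = 912 J/K.

ΔS = 912 J/K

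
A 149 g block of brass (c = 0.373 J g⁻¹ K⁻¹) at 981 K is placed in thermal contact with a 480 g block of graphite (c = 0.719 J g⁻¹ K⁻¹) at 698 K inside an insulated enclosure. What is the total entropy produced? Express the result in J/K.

ΔS_total = 3.01 J/K

Energy balance: T_f = (m₁c₁T₁ + m₂c₂T₂)/(m₁c₁ + m₂c₂) = 737.25 K.
ΔS₁ = m₁c₁ ln(T_f/T₁) = 55.577 × ln(737.25/981) = -15.875 J/K.
ΔS₂ = m₂c₂ ln(T_f/T₂) = 345.12 × ln(737.25/698) = 18.882 J/K.
ΔS_total = -15.875 + 18.882 = 3.01 J/K.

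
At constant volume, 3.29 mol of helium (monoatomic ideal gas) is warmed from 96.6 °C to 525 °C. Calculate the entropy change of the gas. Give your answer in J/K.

ΔS = 31.6 J/K

In kelvin: T₁ = 369.75 K, T₂ = 798.15 K. At constant volume, ΔS = nC_V ln(T₂/T₁) with C_V = 3R/2 = 12.47 J mol⁻¹ K⁻¹.
ΔS = 3.29 × 12.47 × ln(798.15/369.75) = 31.6 J/K.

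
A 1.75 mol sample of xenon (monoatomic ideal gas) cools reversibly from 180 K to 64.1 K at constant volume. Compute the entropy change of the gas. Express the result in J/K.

At constant volume, ΔS = nC_V ln(T₂/T₁) with C_V = 3R/2 = 12.47 J mol⁻¹ K⁻¹.
ΔS = 1.75 × 12.47 × ln(64.1/180) = -22.5 J/K.

ΔS = -22.5 J/K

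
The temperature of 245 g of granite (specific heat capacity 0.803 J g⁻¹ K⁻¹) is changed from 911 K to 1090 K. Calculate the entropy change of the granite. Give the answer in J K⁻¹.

ΔS = ∫dQ_rev/T = m c ln(T₂/T₁) = 245 × 0.803 × ln(1090/911) = 35.3 J/K.

ΔS = 35.3 J/K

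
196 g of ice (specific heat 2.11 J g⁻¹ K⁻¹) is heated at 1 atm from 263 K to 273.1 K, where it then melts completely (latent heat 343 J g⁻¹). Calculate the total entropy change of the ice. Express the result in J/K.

Warming step: ΔS₁ = m c ln(T_tr/T_i) = 196 × 2.11 × ln(273.1/263) = 15.58 J/K.
Phase change: ΔS₂ = +mL/T_tr = 196 × 343 / 273.1 = 246.2 J/K.
ΔS_total = (15.58) + (246.2) = 262 J/K.

ΔS = 262 J/K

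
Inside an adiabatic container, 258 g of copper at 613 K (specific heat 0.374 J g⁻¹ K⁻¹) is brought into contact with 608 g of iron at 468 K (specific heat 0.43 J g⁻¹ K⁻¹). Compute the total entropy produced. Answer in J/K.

ΔS_total = 2.67 J/K

Energy balance: T_f = (m₁c₁T₁ + m₂c₂T₂)/(m₁c₁ + m₂c₂) = 507.09 K.
ΔS₁ = m₁c₁ ln(T_f/T₁) = 96.492 × ln(507.09/613) = -18.3 J/K.
ΔS₂ = m₂c₂ ln(T_f/T₂) = 261.44 × ln(507.09/468) = 20.97 J/K.
ΔS_total = -18.3 + 20.97 = 2.67 J/K.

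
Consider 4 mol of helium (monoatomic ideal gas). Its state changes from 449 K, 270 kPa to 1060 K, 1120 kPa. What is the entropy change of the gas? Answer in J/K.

ΔS = nC_p ln(T₂/T₁) − nR ln(P₂/P₁), with C_p = 5R/2 = 20.79 J mol⁻¹ K⁻¹ for a monoatomic ideal gas.
ΔS = 4 × [20.79 × ln(1060/449) − 8.314 × ln(1120/270)] = 24.1 J/K.

ΔS = 24.1 J/K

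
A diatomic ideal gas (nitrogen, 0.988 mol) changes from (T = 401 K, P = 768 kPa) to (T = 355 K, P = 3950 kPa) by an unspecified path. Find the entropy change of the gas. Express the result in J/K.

ΔS = -17 J/K

ΔS = nC_p ln(T₂/T₁) − nR ln(P₂/P₁), with C_p = 7R/2 = 29.1 J mol⁻¹ K⁻¹ for a diatomic ideal gas.
ΔS = 0.988 × [29.1 × ln(355/401) − 8.314 × ln(3950/768)] = -17 J/K.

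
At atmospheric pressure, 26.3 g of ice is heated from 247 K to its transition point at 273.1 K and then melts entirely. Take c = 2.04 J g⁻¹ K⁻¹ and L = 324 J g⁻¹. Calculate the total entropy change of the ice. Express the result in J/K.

Warming step: ΔS₁ = m c ln(T_tr/T_i) = 26.3 × 2.04 × ln(273.1/247) = 5.389 J/K.
Phase change: ΔS₂ = +mL/T_tr = 26.3 × 324 / 273.1 = 31.2 J/K.
ΔS_total = (5.389) + (31.2) = 36.6 J/K.

ΔS = 36.6 J/K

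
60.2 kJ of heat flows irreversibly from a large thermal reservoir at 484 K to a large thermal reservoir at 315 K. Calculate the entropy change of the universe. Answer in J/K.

ΔS_total = 66.7 J/K

ΔS_hot = −Q/T_H = −60200/484 = -124.4 J/K and ΔS_cold = +Q/T_C = 60200/315 = 191.1 J/K.
ΔS_total = -124.4 + 191.1 = 66.7 J/K, positive as the second law requires.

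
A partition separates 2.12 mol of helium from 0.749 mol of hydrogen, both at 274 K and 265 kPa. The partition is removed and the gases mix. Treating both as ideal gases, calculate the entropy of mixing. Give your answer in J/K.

ΔS_mix = 13.7 J/K

Mole fractions: x_A = 2.12/2.87 = 0.739, x_B = 0.261.
ΔS_mix = −R(n_A ln x_A + n_B ln x_B) = −8.314 × (2.12 ln 0.739 + 0.749 ln 0.261) = 13.7 J/K.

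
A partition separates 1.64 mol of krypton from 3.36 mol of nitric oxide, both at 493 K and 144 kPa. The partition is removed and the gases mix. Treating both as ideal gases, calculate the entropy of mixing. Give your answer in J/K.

Mole fractions: x_A = 1.64/5 = 0.328, x_B = 0.672.
ΔS_mix = −R(n_A ln x_A + n_B ln x_B) = −8.314 × (1.64 ln 0.328 + 3.36 ln 0.672) = 26.3 J/K.

ΔS_mix = 26.3 J/K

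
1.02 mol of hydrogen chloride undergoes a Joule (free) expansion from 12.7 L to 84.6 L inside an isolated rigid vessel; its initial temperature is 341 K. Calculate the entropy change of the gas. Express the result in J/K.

ΔS_gas = 16.1 J/K

For an ideal gas in free expansion Q = 0 and W = 0, so T is unchanged.
Entropy is a state function; using a reversible isothermal path, ΔS_gas = nR ln(V₂/V₁) = 1.02 × 8.314 × ln(84.6/12.7) = 16.1 J/K.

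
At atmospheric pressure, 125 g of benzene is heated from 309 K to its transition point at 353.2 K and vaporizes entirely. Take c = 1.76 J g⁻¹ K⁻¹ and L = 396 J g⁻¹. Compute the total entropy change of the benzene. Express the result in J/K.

Warming step: ΔS₁ = m c ln(T_tr/T_i) = 125 × 1.76 × ln(353.2/309) = 29.41 J/K.
Phase change: ΔS₂ = +mL/T_tr = 125 × 396 / 353.2 = 140.1 J/K.
ΔS_total = (29.41) + (140.1) = 170 J/K.

ΔS = 170 J/K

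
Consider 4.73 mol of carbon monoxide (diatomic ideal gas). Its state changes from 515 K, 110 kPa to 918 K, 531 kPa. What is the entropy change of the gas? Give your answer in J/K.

ΔS = nC_p ln(T₂/T₁) − nR ln(P₂/P₁), with C_p = 7R/2 = 29.1 J mol⁻¹ K⁻¹ for a diatomic ideal gas.
ΔS = 4.73 × [29.1 × ln(918/515) − 8.314 × ln(531/110)] = 17.7 J/K.

ΔS = 17.7 J/K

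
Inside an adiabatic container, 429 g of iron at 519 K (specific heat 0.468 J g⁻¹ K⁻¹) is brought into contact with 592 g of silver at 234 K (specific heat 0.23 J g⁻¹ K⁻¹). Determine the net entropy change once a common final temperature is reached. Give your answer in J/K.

ΔS_total = 23.9 J/K

Energy balance: T_f = (m₁c₁T₁ + m₂c₂T₂)/(m₁c₁ + m₂c₂) = 403.83 K.
ΔS₁ = m₁c₁ ln(T_f/T₁) = 200.772 × ln(403.83/519) = -50.38 J/K.
ΔS₂ = m₂c₂ ln(T_f/T₂) = 136.16 × ln(403.83/234) = 74.3 J/K.
ΔS_total = -50.38 + 74.3 = 23.9 J/K.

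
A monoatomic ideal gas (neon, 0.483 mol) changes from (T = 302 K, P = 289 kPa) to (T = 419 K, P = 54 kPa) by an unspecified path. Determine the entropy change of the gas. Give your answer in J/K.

ΔS = nC_p ln(T₂/T₁) − nR ln(P₂/P₁), with C_p = 5R/2 = 20.79 J mol⁻¹ K⁻¹ for a monoatomic ideal gas.
ΔS = 0.483 × [20.79 × ln(419/302) − 8.314 × ln(54/289)] = 10 J/K.

ΔS = 10 J/K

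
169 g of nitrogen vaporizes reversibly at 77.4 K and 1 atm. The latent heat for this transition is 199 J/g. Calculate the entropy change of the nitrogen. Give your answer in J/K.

ΔS = 435 J/K

Heat absorbed by the substance: Q = mL = 169 × 199 = 33631 J.
At constant T, ΔS = Q_rev/T = 33631 / 77.4 = 435 J/K.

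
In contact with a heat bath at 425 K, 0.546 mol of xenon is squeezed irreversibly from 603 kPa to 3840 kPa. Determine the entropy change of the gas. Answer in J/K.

Entropy is a state function, so ΔS_gas depends only on the end states.
For an isothermal ideal gas ΔS_gas = nR ln(P₁/P₂) = 0.546 × 8.314 × ln(603/3840) = -8.4 J/K.

ΔS_gas = -8.4 J/K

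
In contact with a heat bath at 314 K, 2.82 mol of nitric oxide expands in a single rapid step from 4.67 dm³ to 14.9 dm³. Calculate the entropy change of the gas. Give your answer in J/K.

ΔS_gas = 27.2 J/K

Entropy is a state function, so ΔS_gas depends only on the end states.
For an isothermal ideal gas ΔS_gas = nR ln(V₂/V₁) = 2.82 × 8.314 × ln(14.9/4.67) = 27.2 J/K.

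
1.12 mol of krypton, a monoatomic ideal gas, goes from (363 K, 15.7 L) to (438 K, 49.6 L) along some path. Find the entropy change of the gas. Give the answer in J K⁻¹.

ΔS = 13.3 J/K

Entropy is a state function: ΔS = nC_V ln(T₂/T₁) + nR ln(V₂/V₁), with C_V = 3R/2 = 12.47 J mol⁻¹ K⁻¹ for a monoatomic ideal gas.
ΔS = 1.12 × [12.47 × ln(438/363) + 8.314 × ln(49.6/15.7)] = 13.3 J/K.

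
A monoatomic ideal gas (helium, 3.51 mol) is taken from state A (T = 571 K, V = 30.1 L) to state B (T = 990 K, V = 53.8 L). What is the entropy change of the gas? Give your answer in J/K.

ΔS = 41 J/K

Entropy is a state function: ΔS = nC_V ln(T₂/T₁) + nR ln(V₂/V₁), with C_V = 3R/2 = 12.47 J mol⁻¹ K⁻¹ for a monoatomic ideal gas.
ΔS = 3.51 × [12.47 × ln(990/571) + 8.314 × ln(53.8/30.1)] = 41 J/K.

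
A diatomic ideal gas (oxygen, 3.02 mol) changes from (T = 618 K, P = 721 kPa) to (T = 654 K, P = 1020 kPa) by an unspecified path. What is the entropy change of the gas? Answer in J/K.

ΔS = nC_p ln(T₂/T₁) − nR ln(P₂/P₁), with C_p = 7R/2 = 29.1 J mol⁻¹ K⁻¹ for a diatomic ideal gas.
ΔS = 3.02 × [29.1 × ln(654/618) − 8.314 × ln(1020/721)] = -3.73 J/K.

ΔS = -3.73 J/K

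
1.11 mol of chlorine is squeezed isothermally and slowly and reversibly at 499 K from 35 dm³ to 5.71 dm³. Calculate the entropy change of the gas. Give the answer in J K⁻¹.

For an isothermal ideal gas ΔS_gas = nR ln(V₂/V₁) = 1.11 × 8.314 × ln(5.71/35) = -16.7 J/K.

ΔS_gas = -16.7 J/K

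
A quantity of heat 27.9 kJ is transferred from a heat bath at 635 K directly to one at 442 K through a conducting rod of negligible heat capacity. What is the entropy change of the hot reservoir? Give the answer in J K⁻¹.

The hot reservoir loses heat Q, so ΔS_hot = −Q/T_H = −27900/635 = -43.9 J/K.

ΔS_hot = -43.9 J/K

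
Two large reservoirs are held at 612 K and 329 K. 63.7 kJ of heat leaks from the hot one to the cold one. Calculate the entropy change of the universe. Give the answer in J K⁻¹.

ΔS_hot = −Q/T_H = −63700/612 = -104.1 J/K and ΔS_cold = +Q/T_C = 63700/329 = 193.6 J/K.
ΔS_total = -104.1 + 193.6 = 89.5 J/K, positive as the second law requires.

ΔS_total = 89.5 J/K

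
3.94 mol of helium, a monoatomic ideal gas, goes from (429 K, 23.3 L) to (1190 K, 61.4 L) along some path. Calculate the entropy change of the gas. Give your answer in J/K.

Entropy is a state function: ΔS = nC_V ln(T₂/T₁) + nR ln(V₂/V₁), with C_V = 3R/2 = 12.47 J mol⁻¹ K⁻¹ for a monoatomic ideal gas.
ΔS = 3.94 × [12.47 × ln(1190/429) + 8.314 × ln(61.4/23.3)] = 81.9 J/K.

ΔS = 81.9 J/K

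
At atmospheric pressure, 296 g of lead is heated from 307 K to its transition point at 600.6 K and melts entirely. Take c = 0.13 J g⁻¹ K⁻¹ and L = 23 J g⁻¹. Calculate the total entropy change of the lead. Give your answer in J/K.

Warming step: ΔS₁ = m c ln(T_tr/T_i) = 296 × 0.13 × ln(600.6/307) = 25.82 J/K.
Phase change: ΔS₂ = +mL/T_tr = 296 × 23 / 600.6 = 11.34 J/K.
ΔS_total = (25.82) + (11.34) = 37.2 J/K.

ΔS = 37.2 J/K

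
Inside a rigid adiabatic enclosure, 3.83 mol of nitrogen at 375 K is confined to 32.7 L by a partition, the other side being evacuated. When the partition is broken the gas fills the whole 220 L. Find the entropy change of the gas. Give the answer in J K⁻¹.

ΔS_gas = 60.7 J/K

For an ideal gas in free expansion Q = 0 and W = 0, so T is unchanged.
Entropy is a state function; using a reversible isothermal path, ΔS_gas = nR ln(V₂/V₁) = 3.83 × 8.314 × ln(220/32.7) = 60.7 J/K.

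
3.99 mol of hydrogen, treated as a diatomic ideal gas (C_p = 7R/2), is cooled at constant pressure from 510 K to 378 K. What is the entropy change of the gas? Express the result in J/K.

ΔS = -34.8 J/K

At constant pressure, ΔS = nC_p ln(T₂/T₁) with C_p = 7R/2 = 29.1 J mol⁻¹ K⁻¹.
ΔS = 3.99 × 29.1 × ln(378/510) = -34.8 J/K.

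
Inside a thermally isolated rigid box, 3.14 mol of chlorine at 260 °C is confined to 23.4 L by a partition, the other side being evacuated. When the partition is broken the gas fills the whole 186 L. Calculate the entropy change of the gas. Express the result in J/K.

ΔS_gas = 54.1 J/K

For an ideal gas in free expansion Q = 0 and W = 0, so T is unchanged.
Entropy is a state function; using a reversible isothermal path, ΔS_gas = nR ln(V₂/V₁) = 3.14 × 8.314 × ln(186/23.4) = 54.1 J/K.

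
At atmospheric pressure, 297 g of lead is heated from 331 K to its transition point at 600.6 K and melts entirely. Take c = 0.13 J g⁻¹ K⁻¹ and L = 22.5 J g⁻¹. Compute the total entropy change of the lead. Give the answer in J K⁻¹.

ΔS = 34.1 J/K

Warming step: ΔS₁ = m c ln(T_tr/T_i) = 297 × 0.13 × ln(600.6/331) = 23 J/K.
Phase change: ΔS₂ = +mL/T_tr = 297 × 22.5 / 600.6 = 11.13 J/K.
ΔS_total = (23) + (11.13) = 34.1 J/K.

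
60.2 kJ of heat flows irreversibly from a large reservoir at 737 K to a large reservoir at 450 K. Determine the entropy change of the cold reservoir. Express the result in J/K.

The cold reservoir gains heat Q, so ΔS_cold = +Q/T_C = 60200/450 = 134 J/K.

ΔS_cold = 134 J/K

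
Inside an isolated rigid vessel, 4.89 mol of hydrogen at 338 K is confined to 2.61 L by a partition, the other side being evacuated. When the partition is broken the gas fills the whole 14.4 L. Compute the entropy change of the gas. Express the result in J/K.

ΔS_gas = 69.4 J/K

No heat is exchanged and no work is done, so the ideal-gas temperature stays constant.
Entropy is a state function; using a reversible isothermal path, ΔS_gas = nR ln(V₂/V₁) = 4.89 × 8.314 × ln(14.4/2.61) = 69.4 J/K.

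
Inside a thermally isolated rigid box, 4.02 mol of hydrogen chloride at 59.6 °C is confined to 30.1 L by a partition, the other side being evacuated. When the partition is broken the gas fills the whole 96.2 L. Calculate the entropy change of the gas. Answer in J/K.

For an ideal gas in free expansion Q = 0 and W = 0, so T is unchanged.
Entropy is a state function; using a reversible isothermal path, ΔS_gas = nR ln(V₂/V₁) = 4.02 × 8.314 × ln(96.2/30.1) = 38.8 J/K.

ΔS_gas = 38.8 J/K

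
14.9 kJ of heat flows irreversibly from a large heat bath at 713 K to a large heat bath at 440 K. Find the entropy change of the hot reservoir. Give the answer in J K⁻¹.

The hot reservoir loses heat Q, so ΔS_hot = −Q/T_H = −14900/713 = -20.9 J/K.

ΔS_hot = -20.9 J/K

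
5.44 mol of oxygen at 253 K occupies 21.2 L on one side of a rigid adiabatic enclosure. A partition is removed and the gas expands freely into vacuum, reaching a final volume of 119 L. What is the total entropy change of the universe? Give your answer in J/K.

No heat is exchanged and no work is done, so the ideal-gas temperature stays constant.
Entropy is a state function; using a reversible isothermal path, ΔS_gas = nR ln(V₂/V₁) = 5.44 × 8.314 × ln(119/21.2) = 78 J/K.
The insulated surroundings exchange no heat, so ΔS_surr = 0 and ΔS_universe = ΔS_gas.

ΔS_universe = 78 J/K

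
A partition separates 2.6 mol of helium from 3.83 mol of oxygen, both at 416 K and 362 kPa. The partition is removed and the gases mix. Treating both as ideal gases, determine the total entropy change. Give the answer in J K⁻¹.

ΔS_mix = 36.1 J/K

Mole fractions: x_A = 2.6/6.43 = 0.404, x_B = 0.596.
ΔS_mix = −R(n_A ln x_A + n_B ln x_B) = −8.314 × (2.6 ln 0.404 + 3.83 ln 0.596) = 36.1 J/K.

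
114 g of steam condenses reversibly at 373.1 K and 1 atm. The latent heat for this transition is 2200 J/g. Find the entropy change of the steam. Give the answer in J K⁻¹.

Heat released by the substance: Q = −mL = −114 × 2200 = −250800 J.
At constant T, ΔS = Q_rev/T = −250800 / 373.1 = -672 J/K.

ΔS = -672 J/K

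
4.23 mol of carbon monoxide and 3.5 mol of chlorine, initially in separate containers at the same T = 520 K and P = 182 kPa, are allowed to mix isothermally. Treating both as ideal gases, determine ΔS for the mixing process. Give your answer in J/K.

Mole fractions: x_A = 4.23/7.73 = 0.547, x_B = 0.453.
ΔS_mix = −R(n_A ln x_A + n_B ln x_B) = −8.314 × (4.23 ln 0.547 + 3.5 ln 0.453) = 44.3 J/K.

ΔS_mix = 44.3 J/K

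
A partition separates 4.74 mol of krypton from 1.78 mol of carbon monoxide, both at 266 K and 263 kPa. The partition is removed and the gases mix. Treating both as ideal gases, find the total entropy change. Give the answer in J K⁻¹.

ΔS_mix = 31.8 J/K

Mole fractions: x_A = 4.74/6.52 = 0.727, x_B = 0.273.
ΔS_mix = −R(n_A ln x_A + n_B ln x_B) = −8.314 × (4.74 ln 0.727 + 1.78 ln 0.273) = 31.8 J/K.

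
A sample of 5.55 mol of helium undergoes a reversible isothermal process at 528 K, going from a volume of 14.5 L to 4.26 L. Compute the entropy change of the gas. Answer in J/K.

For an isothermal ideal gas ΔS_gas = nR ln(V₂/V₁) = 5.55 × 8.314 × ln(4.26/14.5) = -56.5 J/K.

ΔS_gas = -56.5 J/K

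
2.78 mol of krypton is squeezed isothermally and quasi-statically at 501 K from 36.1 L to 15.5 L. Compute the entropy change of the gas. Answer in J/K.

For an isothermal ideal gas ΔS_gas = nR ln(V₂/V₁) = 2.78 × 8.314 × ln(15.5/36.1) = -19.5 J/K.

ΔS_gas = -19.5 J/K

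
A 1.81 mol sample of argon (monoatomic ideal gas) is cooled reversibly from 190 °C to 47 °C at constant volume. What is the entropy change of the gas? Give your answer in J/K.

In kelvin: T₁ = 463.15 K, T₂ = 320.15 K. At constant volume, ΔS = nC_V ln(T₂/T₁) with C_V = 3R/2 = 12.47 J mol⁻¹ K⁻¹.
ΔS = 1.81 × 12.47 × ln(320.15/463.15) = -8.34 J/K.

ΔS = -8.34 J/K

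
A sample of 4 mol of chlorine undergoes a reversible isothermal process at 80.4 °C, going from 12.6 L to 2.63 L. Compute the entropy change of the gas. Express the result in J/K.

For an isothermal ideal gas ΔS_gas = nR ln(V₂/V₁) = 4 × 8.314 × ln(2.63/12.6) = -52.1 J/K.

ΔS_gas = -52.1 J/K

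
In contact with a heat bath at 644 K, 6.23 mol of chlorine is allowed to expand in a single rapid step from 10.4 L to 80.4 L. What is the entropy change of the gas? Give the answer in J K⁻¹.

ΔS_gas = 106 J/K

Entropy is a state function, so ΔS_gas depends only on the end states.
For an isothermal ideal gas ΔS_gas = nR ln(V₂/V₁) = 6.23 × 8.314 × ln(80.4/10.4) = 106 J/K.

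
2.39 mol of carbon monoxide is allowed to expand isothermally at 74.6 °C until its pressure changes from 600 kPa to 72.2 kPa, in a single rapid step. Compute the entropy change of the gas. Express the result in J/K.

Entropy is a state function, so ΔS_gas depends only on the end states.
For an isothermal ideal gas ΔS_gas = nR ln(P₁/P₂) = 2.39 × 8.314 × ln(600/72.2) = 42.1 J/K.

ΔS_gas = 42.1 J/K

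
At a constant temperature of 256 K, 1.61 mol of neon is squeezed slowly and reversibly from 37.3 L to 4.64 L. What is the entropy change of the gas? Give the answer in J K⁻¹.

For an isothermal ideal gas ΔS_gas = nR ln(V₂/V₁) = 1.61 × 8.314 × ln(4.64/37.3) = -27.9 J/K.

ΔS_gas = -27.9 J/K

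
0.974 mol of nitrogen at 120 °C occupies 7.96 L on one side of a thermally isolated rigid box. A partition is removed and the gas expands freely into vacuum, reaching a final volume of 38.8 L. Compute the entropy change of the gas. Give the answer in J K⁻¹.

ΔS_gas = 12.8 J/K

For an ideal gas in free expansion Q = 0 and W = 0, so T is unchanged.
Entropy is a state function; using a reversible isothermal path, ΔS_gas = nR ln(V₂/V₁) = 0.974 × 8.314 × ln(38.8/7.96) = 12.8 J/K.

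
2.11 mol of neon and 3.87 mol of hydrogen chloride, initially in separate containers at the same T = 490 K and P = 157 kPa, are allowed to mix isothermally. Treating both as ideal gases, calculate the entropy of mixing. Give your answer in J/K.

ΔS_mix = 32.3 J/K

Mole fractions: x_A = 2.11/5.98 = 0.353, x_B = 0.647.
ΔS_mix = −R(n_A ln x_A + n_B ln x_B) = −8.314 × (2.11 ln 0.353 + 3.87 ln 0.647) = 32.3 J/K.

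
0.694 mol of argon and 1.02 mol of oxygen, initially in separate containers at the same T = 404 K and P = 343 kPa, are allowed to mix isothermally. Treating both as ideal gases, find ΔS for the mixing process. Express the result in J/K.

ΔS_mix = 9.62 J/K

Mole fractions: x_A = 0.694/1.71 = 0.405, x_B = 0.595.
ΔS_mix = −R(n_A ln x_A + n_B ln x_B) = −8.314 × (0.694 ln 0.405 + 1.02 ln 0.595) = 9.62 J/K.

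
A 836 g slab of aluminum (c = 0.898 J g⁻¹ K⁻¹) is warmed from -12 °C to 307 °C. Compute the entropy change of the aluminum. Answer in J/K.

ΔS = 599 J/K

In kelvin: T₁ = 261.15 K, T₂ = 580.15 K. ΔS = ∫dQ_rev/T = m c ln(T₂/T₁) = 836 × 0.898 × ln(580.15/261.15) = 599 J/K.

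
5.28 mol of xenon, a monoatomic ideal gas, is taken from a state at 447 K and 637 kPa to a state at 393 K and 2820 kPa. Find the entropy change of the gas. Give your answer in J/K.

ΔS = -79.4 J/K

ΔS = nC_p ln(T₂/T₁) − nR ln(P₂/P₁), with C_p = 5R/2 = 20.79 J mol⁻¹ K⁻¹ for a monoatomic ideal gas.
ΔS = 5.28 × [20.79 × ln(393/447) − 8.314 × ln(2820/637)] = -79.4 J/K.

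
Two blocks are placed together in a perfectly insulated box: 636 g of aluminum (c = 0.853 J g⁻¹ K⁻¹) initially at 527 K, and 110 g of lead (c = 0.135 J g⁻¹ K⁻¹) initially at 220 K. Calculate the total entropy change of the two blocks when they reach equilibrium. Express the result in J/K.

ΔS_total = 4.25 J/K

Energy balance: T_f = (m₁c₁T₁ + m₂c₂T₂)/(m₁c₁ + m₂c₂) = 518.82 K.
ΔS₁ = m₁c₁ ln(T_f/T₁) = 542.508 × ln(518.82/527) = -8.486 J/K.
ΔS₂ = m₂c₂ ln(T_f/T₂) = 14.85 × ln(518.82/220) = 12.74 J/K.
ΔS_total = -8.486 + 12.74 = 4.25 J/K.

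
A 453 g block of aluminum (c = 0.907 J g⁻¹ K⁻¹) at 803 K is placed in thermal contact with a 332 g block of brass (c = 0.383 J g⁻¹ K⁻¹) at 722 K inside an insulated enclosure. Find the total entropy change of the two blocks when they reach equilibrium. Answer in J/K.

Energy balance: T_f = (m₁c₁T₁ + m₂c₂T₂)/(m₁c₁ + m₂c₂) = 783.86 K.
ΔS₁ = m₁c₁ ln(T_f/T₁) = 410.871 × ln(783.86/803) = -9.91372 J/K.
ΔS₂ = m₂c₂ ln(T_f/T₂) = 127.156 × ln(783.86/722) = 10.4524 J/K.
ΔS_total = -9.91372 + 10.4524 = 0.539 J/K.

ΔS_total = 0.539 J/K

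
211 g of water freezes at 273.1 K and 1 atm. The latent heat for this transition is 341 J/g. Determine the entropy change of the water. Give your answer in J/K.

ΔS = -263 J/K

Heat released by the substance: Q = −mL = −211 × 341 = −71951 J.
At constant T, ΔS = Q_rev/T = −71951 / 273.1 = -263 J/K.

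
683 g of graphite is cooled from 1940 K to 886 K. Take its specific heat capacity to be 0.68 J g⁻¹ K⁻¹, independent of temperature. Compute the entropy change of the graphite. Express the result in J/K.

ΔS = ∫dQ_rev/T = m c ln(T₂/T₁) = 683 × 0.68 × ln(886/1940) = -364 J/K.

ΔS = -364 J/K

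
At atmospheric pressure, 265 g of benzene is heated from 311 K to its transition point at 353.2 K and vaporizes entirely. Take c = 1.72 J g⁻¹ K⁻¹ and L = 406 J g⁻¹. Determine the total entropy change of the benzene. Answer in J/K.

Warming step: ΔS₁ = m c ln(T_tr/T_i) = 265 × 1.72 × ln(353.2/311) = 58 J/K.
Phase change: ΔS₂ = +mL/T_tr = 265 × 406 / 353.2 = 304.6 J/K.
ΔS_total = (58) + (304.6) = 363 J/K.

ΔS = 363 J/K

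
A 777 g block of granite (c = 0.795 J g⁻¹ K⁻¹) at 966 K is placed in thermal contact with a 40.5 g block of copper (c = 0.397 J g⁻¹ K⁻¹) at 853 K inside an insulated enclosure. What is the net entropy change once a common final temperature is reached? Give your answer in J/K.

ΔS_total = 0.117 J/K

Energy balance: T_f = (m₁c₁T₁ + m₂c₂T₂)/(m₁c₁ + m₂c₂) = 963.13 K.
ΔS₁ = m₁c₁ ln(T_f/T₁) = 617.715 × ln(963.13/966) = -1.8358 J/K.
ΔS₂ = m₂c₂ ln(T_f/T₂) = 16.0785 × ln(963.13/853) = 1.9524 J/K.
ΔS_total = -1.8358 + 1.9524 = 0.117 J/K.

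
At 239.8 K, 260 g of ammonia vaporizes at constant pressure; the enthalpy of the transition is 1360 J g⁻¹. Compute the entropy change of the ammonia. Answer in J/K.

Heat absorbed by the substance: Q = mL = 260 × 1360 = 353600 J.
At constant T, ΔS = Q_rev/T = 353600 / 239.8 = 1470 J/K.

ΔS = 1470 J/K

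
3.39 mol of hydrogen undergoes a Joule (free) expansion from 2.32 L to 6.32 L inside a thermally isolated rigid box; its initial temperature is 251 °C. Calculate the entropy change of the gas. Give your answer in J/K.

ΔS_gas = 28.2 J/K

No heat is exchanged and no work is done, so the ideal-gas temperature stays constant.
Entropy is a state function; using a reversible isothermal path, ΔS_gas = nR ln(V₂/V₁) = 3.39 × 8.314 × ln(6.32/2.32) = 28.2 J/K.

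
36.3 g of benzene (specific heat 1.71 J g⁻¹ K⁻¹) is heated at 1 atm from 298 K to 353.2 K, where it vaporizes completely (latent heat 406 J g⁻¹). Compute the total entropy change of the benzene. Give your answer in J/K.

Warming step: ΔS₁ = m c ln(T_tr/T_i) = 36.3 × 1.71 × ln(353.2/298) = 10.55 J/K.
Phase change: ΔS₂ = +mL/T_tr = 36.3 × 406 / 353.2 = 41.73 J/K.
ΔS_total = (10.55) + (41.73) = 52.3 J/K.

ΔS = 52.3 J/K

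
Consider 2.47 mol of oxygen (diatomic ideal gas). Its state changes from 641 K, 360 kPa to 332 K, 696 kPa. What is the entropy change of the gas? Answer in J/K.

ΔS = nC_p ln(T₂/T₁) − nR ln(P₂/P₁), with C_p = 7R/2 = 29.1 J mol⁻¹ K⁻¹ for a diatomic ideal gas.
ΔS = 2.47 × [29.1 × ln(332/641) − 8.314 × ln(696/360)] = -60.8 J/K.

ΔS = -60.8 J/K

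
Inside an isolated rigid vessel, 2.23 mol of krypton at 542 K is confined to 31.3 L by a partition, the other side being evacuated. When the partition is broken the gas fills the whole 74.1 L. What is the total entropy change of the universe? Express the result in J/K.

ΔS_universe = 16 J/K

No heat is exchanged and no work is done, so the ideal-gas temperature stays constant.
Entropy is a state function; using a reversible isothermal path, ΔS_gas = nR ln(V₂/V₁) = 2.23 × 8.314 × ln(74.1/31.3) = 16 J/K.
The insulated surroundings exchange no heat, so ΔS_surr = 0 and ΔS_universe = ΔS_gas.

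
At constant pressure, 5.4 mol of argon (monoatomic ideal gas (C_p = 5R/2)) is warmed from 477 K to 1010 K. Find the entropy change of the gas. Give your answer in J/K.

At constant pressure, ΔS = nC_p ln(T₂/T₁) with C_p = 5R/2 = 20.79 J mol⁻¹ K⁻¹.
ΔS = 5.4 × 20.79 × ln(1010/477) = 84.2 J/K.

ΔS = 84.2 J/K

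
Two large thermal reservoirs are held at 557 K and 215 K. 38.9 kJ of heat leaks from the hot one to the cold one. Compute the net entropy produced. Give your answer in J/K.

ΔS_total = 111 J/K

ΔS_hot = −Q/T_H = −38900/557 = -69.84 J/K and ΔS_cold = +Q/T_C = 38900/215 = 180.9 J/K.
ΔS_total = -69.84 + 180.9 = 111 J/K, positive as the second law requires.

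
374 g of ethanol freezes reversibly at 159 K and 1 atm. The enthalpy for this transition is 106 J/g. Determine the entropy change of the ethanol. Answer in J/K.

ΔS = -249 J/K

Heat released by the substance: Q = −mL = −374 × 106 = −39644 J.
At constant T, ΔS = Q_rev/T = −39644 / 159 = -249 J/K.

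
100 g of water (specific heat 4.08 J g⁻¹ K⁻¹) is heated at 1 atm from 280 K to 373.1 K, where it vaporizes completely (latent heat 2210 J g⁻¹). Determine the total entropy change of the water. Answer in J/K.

Warming step: ΔS₁ = m c ln(T_tr/T_i) = 100 × 4.08 × ln(373.1/280) = 117.1 J/K.
Phase change: ΔS₂ = +mL/T_tr = 100 × 2210 / 373.1 = 592.3 J/K.
ΔS_total = (117.1) + (592.3) = 709 J/K.

ΔS = 709 J/K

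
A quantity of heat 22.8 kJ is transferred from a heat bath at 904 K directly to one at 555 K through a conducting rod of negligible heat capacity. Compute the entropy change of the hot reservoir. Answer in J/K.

ΔS_hot = -25.2 J/K

The hot reservoir loses heat Q, so ΔS_hot = −Q/T_H = −22800/904 = -25.2 J/K.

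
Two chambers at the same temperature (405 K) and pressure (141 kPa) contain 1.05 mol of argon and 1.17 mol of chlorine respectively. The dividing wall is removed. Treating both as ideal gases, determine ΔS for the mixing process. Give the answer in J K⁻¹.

ΔS_mix = 12.8 J/K

Mole fractions: x_A = 1.05/2.22 = 0.473, x_B = 0.527.
ΔS_mix = −R(n_A ln x_A + n_B ln x_B) = −8.314 × (1.05 ln 0.473 + 1.17 ln 0.527) = 12.8 J/K.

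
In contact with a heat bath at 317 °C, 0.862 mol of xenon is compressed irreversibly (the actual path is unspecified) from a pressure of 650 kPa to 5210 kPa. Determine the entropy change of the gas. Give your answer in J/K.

ΔS_gas = -14.9 J/K

Entropy is a state function, so ΔS_gas depends only on the end states.
For an isothermal ideal gas ΔS_gas = nR ln(P₁/P₂) = 0.862 × 8.314 × ln(650/5210) = -14.9 J/K.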